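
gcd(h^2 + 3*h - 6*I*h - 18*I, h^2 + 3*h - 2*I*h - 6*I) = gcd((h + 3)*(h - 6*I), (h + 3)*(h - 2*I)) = h + 3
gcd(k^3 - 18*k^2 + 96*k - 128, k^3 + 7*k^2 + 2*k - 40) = k - 2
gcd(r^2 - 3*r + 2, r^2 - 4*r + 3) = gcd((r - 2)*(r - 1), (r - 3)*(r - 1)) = r - 1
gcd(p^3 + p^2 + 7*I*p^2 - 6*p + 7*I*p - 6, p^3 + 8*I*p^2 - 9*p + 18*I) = p + 6*I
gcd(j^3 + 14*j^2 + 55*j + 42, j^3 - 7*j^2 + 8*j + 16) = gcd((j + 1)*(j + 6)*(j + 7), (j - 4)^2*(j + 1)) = j + 1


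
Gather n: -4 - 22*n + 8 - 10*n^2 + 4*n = -10*n^2 - 18*n + 4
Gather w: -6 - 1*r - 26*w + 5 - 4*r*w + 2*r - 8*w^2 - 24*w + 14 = r - 8*w^2 + w*(-4*r - 50) + 13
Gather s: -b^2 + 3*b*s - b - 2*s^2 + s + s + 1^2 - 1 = -b^2 - b - 2*s^2 + s*(3*b + 2)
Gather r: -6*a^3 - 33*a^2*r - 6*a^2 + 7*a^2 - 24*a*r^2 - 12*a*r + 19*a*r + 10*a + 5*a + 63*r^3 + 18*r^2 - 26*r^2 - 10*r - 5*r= -6*a^3 + a^2 + 15*a + 63*r^3 + r^2*(-24*a - 8) + r*(-33*a^2 + 7*a - 15)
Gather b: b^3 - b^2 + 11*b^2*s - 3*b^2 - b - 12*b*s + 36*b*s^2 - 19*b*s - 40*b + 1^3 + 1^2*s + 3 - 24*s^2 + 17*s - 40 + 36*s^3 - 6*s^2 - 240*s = b^3 + b^2*(11*s - 4) + b*(36*s^2 - 31*s - 41) + 36*s^3 - 30*s^2 - 222*s - 36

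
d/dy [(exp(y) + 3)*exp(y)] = (2*exp(y) + 3)*exp(y)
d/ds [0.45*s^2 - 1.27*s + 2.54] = 0.9*s - 1.27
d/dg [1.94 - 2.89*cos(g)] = 2.89*sin(g)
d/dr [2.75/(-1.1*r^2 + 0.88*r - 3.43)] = (6.05*r - 2.42)/(1.1*r^2 - 0.88*r + 3.43)^2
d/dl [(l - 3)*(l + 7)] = 2*l + 4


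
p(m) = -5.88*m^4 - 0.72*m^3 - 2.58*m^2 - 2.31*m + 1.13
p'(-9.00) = 17015.25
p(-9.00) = -38240.86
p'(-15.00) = 78969.09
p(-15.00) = -295789.72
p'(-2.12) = 223.02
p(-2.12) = -117.48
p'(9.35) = -19464.65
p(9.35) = -45773.58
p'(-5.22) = 3311.17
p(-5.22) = -4320.46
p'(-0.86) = 15.49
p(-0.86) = -1.55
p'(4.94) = -2915.94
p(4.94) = -3661.79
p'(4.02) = -1585.93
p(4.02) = -1632.24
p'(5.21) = -3414.04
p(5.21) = -4515.16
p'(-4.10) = 1603.56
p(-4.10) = -1644.69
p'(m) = -23.52*m^3 - 2.16*m^2 - 5.16*m - 2.31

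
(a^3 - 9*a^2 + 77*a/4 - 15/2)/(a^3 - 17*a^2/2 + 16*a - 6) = (a - 5/2)/(a - 2)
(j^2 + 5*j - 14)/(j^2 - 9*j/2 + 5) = 2*(j + 7)/(2*j - 5)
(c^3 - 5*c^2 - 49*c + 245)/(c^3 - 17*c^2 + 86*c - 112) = (c^2 + 2*c - 35)/(c^2 - 10*c + 16)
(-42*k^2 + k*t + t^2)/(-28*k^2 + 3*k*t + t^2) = (-6*k + t)/(-4*k + t)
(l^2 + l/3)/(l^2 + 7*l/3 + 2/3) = l/(l + 2)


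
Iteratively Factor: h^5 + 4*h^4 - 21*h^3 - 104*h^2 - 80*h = (h + 1)*(h^4 + 3*h^3 - 24*h^2 - 80*h) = (h + 1)*(h + 4)*(h^3 - h^2 - 20*h) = (h - 5)*(h + 1)*(h + 4)*(h^2 + 4*h) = h*(h - 5)*(h + 1)*(h + 4)*(h + 4)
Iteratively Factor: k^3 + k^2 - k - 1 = (k - 1)*(k^2 + 2*k + 1) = (k - 1)*(k + 1)*(k + 1)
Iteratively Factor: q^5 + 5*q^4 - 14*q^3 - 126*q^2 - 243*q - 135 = (q + 3)*(q^4 + 2*q^3 - 20*q^2 - 66*q - 45) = (q - 5)*(q + 3)*(q^3 + 7*q^2 + 15*q + 9) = (q - 5)*(q + 1)*(q + 3)*(q^2 + 6*q + 9) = (q - 5)*(q + 1)*(q + 3)^2*(q + 3)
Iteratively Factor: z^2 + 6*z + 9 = (z + 3)*(z + 3)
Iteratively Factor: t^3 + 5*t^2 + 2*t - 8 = (t - 1)*(t^2 + 6*t + 8) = (t - 1)*(t + 4)*(t + 2)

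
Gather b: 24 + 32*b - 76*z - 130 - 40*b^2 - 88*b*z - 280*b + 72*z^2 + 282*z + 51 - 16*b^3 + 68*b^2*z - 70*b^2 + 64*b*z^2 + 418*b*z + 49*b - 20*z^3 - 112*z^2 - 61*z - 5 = -16*b^3 + b^2*(68*z - 110) + b*(64*z^2 + 330*z - 199) - 20*z^3 - 40*z^2 + 145*z - 60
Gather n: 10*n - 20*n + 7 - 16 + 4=-10*n - 5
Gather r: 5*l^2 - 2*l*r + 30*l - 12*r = 5*l^2 + 30*l + r*(-2*l - 12)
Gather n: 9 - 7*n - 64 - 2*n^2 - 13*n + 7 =-2*n^2 - 20*n - 48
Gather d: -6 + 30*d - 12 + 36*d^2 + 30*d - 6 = 36*d^2 + 60*d - 24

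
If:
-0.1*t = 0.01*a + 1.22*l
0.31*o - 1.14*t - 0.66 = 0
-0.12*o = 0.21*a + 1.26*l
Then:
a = -1.69283330684888*t - 1.27951692356587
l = 0.0104878436357858 - 0.0680915302717305*t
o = 3.67741935483871*t + 2.12903225806452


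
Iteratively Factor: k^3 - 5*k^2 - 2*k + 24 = (k - 3)*(k^2 - 2*k - 8) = (k - 3)*(k + 2)*(k - 4)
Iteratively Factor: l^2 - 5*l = (l)*(l - 5)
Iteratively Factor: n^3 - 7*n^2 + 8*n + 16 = (n - 4)*(n^2 - 3*n - 4) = (n - 4)^2*(n + 1)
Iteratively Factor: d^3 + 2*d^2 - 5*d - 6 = (d - 2)*(d^2 + 4*d + 3) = (d - 2)*(d + 3)*(d + 1)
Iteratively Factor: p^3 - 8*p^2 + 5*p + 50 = (p - 5)*(p^2 - 3*p - 10) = (p - 5)^2*(p + 2)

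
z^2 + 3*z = z*(z + 3)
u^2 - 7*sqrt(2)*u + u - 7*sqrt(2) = (u + 1)*(u - 7*sqrt(2))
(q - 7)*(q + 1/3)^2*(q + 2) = q^4 - 13*q^3/3 - 155*q^2/9 - 89*q/9 - 14/9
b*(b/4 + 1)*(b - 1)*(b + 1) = b^4/4 + b^3 - b^2/4 - b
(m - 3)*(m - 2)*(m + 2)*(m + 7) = m^4 + 4*m^3 - 25*m^2 - 16*m + 84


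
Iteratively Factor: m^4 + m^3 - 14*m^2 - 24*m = (m)*(m^3 + m^2 - 14*m - 24) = m*(m - 4)*(m^2 + 5*m + 6) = m*(m - 4)*(m + 2)*(m + 3)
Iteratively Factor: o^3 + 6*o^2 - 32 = (o + 4)*(o^2 + 2*o - 8) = (o - 2)*(o + 4)*(o + 4)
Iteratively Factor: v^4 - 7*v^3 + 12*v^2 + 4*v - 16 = (v - 2)*(v^3 - 5*v^2 + 2*v + 8) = (v - 2)^2*(v^2 - 3*v - 4) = (v - 4)*(v - 2)^2*(v + 1)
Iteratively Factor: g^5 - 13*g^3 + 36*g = (g - 2)*(g^4 + 2*g^3 - 9*g^2 - 18*g) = (g - 3)*(g - 2)*(g^3 + 5*g^2 + 6*g) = (g - 3)*(g - 2)*(g + 2)*(g^2 + 3*g) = g*(g - 3)*(g - 2)*(g + 2)*(g + 3)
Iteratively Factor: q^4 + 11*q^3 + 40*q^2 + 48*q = (q + 3)*(q^3 + 8*q^2 + 16*q) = (q + 3)*(q + 4)*(q^2 + 4*q) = (q + 3)*(q + 4)^2*(q)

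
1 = 1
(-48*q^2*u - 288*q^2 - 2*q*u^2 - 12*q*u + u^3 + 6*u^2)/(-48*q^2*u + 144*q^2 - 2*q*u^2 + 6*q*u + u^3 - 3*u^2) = (u + 6)/(u - 3)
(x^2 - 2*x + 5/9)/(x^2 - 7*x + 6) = (x^2 - 2*x + 5/9)/(x^2 - 7*x + 6)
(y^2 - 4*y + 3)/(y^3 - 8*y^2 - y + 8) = (y - 3)/(y^2 - 7*y - 8)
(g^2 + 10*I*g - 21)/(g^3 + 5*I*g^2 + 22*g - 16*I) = (g^2 + 10*I*g - 21)/(g^3 + 5*I*g^2 + 22*g - 16*I)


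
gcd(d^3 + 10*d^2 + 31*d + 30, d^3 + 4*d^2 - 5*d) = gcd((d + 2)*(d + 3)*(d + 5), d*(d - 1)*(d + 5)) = d + 5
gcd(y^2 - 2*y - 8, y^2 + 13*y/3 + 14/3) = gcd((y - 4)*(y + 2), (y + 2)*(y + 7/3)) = y + 2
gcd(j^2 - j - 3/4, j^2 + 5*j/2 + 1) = j + 1/2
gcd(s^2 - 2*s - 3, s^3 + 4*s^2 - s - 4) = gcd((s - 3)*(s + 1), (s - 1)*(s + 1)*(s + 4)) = s + 1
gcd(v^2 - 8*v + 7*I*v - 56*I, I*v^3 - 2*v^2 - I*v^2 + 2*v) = 1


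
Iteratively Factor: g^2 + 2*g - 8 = (g + 4)*(g - 2)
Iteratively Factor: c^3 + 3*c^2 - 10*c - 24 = (c + 2)*(c^2 + c - 12) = (c - 3)*(c + 2)*(c + 4)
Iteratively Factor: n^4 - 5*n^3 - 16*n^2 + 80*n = (n - 4)*(n^3 - n^2 - 20*n) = n*(n - 4)*(n^2 - n - 20) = n*(n - 5)*(n - 4)*(n + 4)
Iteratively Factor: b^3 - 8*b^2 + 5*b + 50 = (b + 2)*(b^2 - 10*b + 25) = (b - 5)*(b + 2)*(b - 5)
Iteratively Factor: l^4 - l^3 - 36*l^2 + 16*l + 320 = (l + 4)*(l^3 - 5*l^2 - 16*l + 80) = (l - 4)*(l + 4)*(l^2 - l - 20) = (l - 4)*(l + 4)^2*(l - 5)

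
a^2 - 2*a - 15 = (a - 5)*(a + 3)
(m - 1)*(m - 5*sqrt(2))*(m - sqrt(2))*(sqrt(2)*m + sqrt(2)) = sqrt(2)*m^4 - 12*m^3 + 9*sqrt(2)*m^2 + 12*m - 10*sqrt(2)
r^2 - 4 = (r - 2)*(r + 2)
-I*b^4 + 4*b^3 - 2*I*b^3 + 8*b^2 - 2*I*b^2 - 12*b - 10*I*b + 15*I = (b + 3)*(b - I)*(b + 5*I)*(-I*b + I)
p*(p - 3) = p^2 - 3*p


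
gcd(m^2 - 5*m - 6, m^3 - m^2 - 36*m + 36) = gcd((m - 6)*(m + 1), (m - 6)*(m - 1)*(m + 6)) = m - 6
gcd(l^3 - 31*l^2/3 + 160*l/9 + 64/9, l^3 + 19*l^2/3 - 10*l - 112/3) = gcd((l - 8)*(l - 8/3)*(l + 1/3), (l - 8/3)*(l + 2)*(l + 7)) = l - 8/3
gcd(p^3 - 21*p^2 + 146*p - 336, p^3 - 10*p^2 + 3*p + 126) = p^2 - 13*p + 42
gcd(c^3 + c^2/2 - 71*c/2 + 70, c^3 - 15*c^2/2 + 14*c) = c - 4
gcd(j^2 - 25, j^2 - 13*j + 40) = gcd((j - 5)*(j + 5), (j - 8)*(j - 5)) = j - 5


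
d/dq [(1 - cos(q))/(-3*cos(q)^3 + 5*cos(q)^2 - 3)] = (29*cos(q)/2 - 7*cos(2*q) + 3*cos(3*q)/2 - 10)*sin(q)/(3*cos(q)^3 - 5*cos(q)^2 + 3)^2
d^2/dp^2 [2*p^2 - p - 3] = 4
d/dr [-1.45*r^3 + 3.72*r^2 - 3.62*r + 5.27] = -4.35*r^2 + 7.44*r - 3.62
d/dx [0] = 0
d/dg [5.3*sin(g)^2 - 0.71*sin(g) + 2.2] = (10.6*sin(g) - 0.71)*cos(g)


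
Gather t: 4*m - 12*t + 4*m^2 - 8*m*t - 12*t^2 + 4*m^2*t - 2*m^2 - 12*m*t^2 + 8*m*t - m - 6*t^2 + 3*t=2*m^2 + 3*m + t^2*(-12*m - 18) + t*(4*m^2 - 9)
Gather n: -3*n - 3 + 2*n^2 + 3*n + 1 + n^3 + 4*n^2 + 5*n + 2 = n^3 + 6*n^2 + 5*n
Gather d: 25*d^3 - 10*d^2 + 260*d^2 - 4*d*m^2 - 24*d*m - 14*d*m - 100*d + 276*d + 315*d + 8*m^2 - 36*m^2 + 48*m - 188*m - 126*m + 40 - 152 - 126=25*d^3 + 250*d^2 + d*(-4*m^2 - 38*m + 491) - 28*m^2 - 266*m - 238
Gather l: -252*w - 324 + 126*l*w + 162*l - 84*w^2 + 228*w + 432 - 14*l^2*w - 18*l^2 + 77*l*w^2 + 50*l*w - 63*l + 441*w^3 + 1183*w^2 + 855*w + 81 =l^2*(-14*w - 18) + l*(77*w^2 + 176*w + 99) + 441*w^3 + 1099*w^2 + 831*w + 189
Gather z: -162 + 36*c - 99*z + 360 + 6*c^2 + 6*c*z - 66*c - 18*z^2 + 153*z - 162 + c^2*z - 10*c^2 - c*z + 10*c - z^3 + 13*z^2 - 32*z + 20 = -4*c^2 - 20*c - z^3 - 5*z^2 + z*(c^2 + 5*c + 22) + 56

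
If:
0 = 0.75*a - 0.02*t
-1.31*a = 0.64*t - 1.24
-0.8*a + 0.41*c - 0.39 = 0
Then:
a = 0.05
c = 1.05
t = 1.84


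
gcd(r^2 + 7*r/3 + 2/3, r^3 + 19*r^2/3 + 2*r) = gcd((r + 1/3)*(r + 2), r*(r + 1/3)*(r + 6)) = r + 1/3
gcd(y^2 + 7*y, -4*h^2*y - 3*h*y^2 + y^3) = y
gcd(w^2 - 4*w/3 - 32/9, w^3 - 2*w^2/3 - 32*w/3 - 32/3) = w + 4/3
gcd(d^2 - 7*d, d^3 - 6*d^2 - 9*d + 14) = d - 7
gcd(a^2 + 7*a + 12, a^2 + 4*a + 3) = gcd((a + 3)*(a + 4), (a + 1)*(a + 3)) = a + 3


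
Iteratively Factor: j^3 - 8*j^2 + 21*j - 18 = (j - 3)*(j^2 - 5*j + 6) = (j - 3)^2*(j - 2)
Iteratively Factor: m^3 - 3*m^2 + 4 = (m + 1)*(m^2 - 4*m + 4) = (m - 2)*(m + 1)*(m - 2)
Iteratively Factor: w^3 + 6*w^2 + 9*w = (w)*(w^2 + 6*w + 9) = w*(w + 3)*(w + 3)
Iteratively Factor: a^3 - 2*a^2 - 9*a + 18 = (a + 3)*(a^2 - 5*a + 6) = (a - 3)*(a + 3)*(a - 2)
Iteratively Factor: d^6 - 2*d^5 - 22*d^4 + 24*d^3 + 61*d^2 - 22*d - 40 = (d - 2)*(d^5 - 22*d^3 - 20*d^2 + 21*d + 20) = (d - 2)*(d - 1)*(d^4 + d^3 - 21*d^2 - 41*d - 20) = (d - 2)*(d - 1)*(d + 1)*(d^3 - 21*d - 20) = (d - 2)*(d - 1)*(d + 1)^2*(d^2 - d - 20) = (d - 2)*(d - 1)*(d + 1)^2*(d + 4)*(d - 5)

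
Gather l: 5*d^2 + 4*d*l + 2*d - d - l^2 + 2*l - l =5*d^2 + d - l^2 + l*(4*d + 1)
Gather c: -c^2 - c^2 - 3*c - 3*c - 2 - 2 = -2*c^2 - 6*c - 4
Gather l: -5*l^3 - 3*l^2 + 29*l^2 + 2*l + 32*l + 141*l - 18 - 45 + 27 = -5*l^3 + 26*l^2 + 175*l - 36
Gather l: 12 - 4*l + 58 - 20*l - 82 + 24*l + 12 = 0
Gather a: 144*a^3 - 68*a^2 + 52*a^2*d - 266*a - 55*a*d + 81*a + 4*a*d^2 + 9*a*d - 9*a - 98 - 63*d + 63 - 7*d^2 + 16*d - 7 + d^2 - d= 144*a^3 + a^2*(52*d - 68) + a*(4*d^2 - 46*d - 194) - 6*d^2 - 48*d - 42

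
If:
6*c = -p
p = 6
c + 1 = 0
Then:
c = -1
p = 6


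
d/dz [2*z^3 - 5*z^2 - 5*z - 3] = 6*z^2 - 10*z - 5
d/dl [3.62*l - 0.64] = 3.62000000000000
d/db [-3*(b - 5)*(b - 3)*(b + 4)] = -9*b^2 + 24*b + 51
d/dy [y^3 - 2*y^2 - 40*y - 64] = 3*y^2 - 4*y - 40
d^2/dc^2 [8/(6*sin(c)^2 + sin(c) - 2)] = 8*(-144*sin(c)^4 - 18*sin(c)^3 + 167*sin(c)^2 + 34*sin(c) + 26)/(6*sin(c)^2 + sin(c) - 2)^3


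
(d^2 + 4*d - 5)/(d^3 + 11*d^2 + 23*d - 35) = 1/(d + 7)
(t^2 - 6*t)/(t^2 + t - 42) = t/(t + 7)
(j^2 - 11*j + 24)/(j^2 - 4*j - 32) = (j - 3)/(j + 4)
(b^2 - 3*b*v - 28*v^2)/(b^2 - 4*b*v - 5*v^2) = (-b^2 + 3*b*v + 28*v^2)/(-b^2 + 4*b*v + 5*v^2)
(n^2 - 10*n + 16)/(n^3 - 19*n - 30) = (-n^2 + 10*n - 16)/(-n^3 + 19*n + 30)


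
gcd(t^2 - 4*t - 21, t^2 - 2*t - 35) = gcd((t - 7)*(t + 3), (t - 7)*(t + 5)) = t - 7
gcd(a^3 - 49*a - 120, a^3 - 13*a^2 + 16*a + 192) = a^2 - 5*a - 24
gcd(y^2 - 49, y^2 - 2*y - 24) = 1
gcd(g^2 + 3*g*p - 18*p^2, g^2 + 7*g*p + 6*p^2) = g + 6*p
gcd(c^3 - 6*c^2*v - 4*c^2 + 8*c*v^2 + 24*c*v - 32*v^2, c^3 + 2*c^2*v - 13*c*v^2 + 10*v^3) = -c + 2*v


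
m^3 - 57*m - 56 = (m - 8)*(m + 1)*(m + 7)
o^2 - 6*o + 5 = (o - 5)*(o - 1)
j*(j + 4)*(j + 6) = j^3 + 10*j^2 + 24*j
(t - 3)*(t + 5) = t^2 + 2*t - 15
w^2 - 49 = (w - 7)*(w + 7)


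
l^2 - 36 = (l - 6)*(l + 6)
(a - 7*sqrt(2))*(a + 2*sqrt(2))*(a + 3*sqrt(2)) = a^3 - 2*sqrt(2)*a^2 - 58*a - 84*sqrt(2)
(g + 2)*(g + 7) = g^2 + 9*g + 14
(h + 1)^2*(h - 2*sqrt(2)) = h^3 - 2*sqrt(2)*h^2 + 2*h^2 - 4*sqrt(2)*h + h - 2*sqrt(2)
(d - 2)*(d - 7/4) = d^2 - 15*d/4 + 7/2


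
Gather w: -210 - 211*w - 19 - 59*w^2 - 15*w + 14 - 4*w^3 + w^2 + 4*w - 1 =-4*w^3 - 58*w^2 - 222*w - 216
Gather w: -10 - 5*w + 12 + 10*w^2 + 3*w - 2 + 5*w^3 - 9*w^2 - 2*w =5*w^3 + w^2 - 4*w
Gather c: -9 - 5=-14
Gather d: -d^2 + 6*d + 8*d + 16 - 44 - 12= -d^2 + 14*d - 40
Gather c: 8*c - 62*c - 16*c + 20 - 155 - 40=-70*c - 175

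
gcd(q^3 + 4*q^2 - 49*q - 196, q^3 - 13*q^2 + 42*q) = q - 7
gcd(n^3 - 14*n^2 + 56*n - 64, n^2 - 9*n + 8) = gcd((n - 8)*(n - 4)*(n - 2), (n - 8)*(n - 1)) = n - 8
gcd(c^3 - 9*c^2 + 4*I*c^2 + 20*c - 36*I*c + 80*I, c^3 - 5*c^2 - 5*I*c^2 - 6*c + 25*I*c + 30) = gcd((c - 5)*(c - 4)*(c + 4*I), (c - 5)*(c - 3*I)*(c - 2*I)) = c - 5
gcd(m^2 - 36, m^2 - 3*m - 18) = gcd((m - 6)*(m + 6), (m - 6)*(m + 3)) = m - 6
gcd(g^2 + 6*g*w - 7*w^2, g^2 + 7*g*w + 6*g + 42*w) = g + 7*w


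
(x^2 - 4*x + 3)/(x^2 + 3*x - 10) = (x^2 - 4*x + 3)/(x^2 + 3*x - 10)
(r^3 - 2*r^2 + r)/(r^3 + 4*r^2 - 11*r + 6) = r/(r + 6)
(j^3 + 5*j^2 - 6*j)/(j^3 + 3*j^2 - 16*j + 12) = j/(j - 2)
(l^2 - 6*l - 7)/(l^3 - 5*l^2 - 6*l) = (l - 7)/(l*(l - 6))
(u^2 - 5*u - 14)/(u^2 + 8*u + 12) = (u - 7)/(u + 6)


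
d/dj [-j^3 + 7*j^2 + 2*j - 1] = -3*j^2 + 14*j + 2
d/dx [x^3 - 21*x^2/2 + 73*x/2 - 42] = 3*x^2 - 21*x + 73/2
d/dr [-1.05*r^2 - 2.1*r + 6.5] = -2.1*r - 2.1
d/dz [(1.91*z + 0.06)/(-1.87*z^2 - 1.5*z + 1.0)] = (3.5717*z^2 + 0.2244*z + 2.0)/(3.4969*z^4 + 5.61*z^3 - 1.49*z^2 - 3.0*z + 1.0)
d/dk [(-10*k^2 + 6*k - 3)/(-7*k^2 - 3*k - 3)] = 9*(8*k^2 + 2*k - 3)/(49*k^4 + 42*k^3 + 51*k^2 + 18*k + 9)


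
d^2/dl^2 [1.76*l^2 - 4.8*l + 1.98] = 3.52000000000000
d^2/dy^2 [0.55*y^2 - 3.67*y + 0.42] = 1.10000000000000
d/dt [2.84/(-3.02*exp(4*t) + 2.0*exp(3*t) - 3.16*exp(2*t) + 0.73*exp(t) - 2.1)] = (34.3072*exp(3*t) - 17.04*exp(2*t) + 17.9488*exp(t) - 2.0732)*exp(t)/(3.02*exp(4*t) - 2.0*exp(3*t) + 3.16*exp(2*t) - 0.73*exp(t) + 2.1)^2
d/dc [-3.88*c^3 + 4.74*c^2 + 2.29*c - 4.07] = -11.64*c^2 + 9.48*c + 2.29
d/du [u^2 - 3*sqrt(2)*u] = 2*u - 3*sqrt(2)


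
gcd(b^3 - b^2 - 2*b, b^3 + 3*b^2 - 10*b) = b^2 - 2*b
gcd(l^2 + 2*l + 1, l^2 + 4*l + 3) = l + 1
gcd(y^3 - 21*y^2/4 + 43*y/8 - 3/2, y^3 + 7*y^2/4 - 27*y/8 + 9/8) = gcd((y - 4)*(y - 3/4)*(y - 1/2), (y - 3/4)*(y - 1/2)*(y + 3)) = y^2 - 5*y/4 + 3/8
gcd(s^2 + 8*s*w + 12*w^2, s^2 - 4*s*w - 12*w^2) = s + 2*w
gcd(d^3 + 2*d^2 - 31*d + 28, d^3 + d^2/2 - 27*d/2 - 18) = d - 4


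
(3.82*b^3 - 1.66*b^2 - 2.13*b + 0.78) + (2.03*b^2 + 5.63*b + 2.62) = 3.82*b^3 + 0.37*b^2 + 3.5*b + 3.4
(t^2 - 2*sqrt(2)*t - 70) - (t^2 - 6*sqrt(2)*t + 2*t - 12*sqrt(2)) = -2*t + 4*sqrt(2)*t - 70 + 12*sqrt(2)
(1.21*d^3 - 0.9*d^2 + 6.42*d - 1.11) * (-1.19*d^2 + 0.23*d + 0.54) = -1.4399*d^5 + 1.3493*d^4 - 7.1934*d^3 + 2.3115*d^2 + 3.2115*d - 0.5994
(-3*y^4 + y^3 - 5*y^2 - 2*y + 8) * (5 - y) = 3*y^5 - 16*y^4 + 10*y^3 - 23*y^2 - 18*y + 40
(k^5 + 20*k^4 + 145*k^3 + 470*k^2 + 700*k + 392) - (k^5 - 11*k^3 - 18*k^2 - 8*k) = 20*k^4 + 156*k^3 + 488*k^2 + 708*k + 392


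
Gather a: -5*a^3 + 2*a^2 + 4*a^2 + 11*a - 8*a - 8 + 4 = -5*a^3 + 6*a^2 + 3*a - 4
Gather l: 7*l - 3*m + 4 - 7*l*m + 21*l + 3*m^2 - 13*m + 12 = l*(28 - 7*m) + 3*m^2 - 16*m + 16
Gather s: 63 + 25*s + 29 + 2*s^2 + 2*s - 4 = 2*s^2 + 27*s + 88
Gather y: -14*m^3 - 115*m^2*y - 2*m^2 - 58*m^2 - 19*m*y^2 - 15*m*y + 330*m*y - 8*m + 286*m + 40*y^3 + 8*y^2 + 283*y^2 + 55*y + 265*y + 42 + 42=-14*m^3 - 60*m^2 + 278*m + 40*y^3 + y^2*(291 - 19*m) + y*(-115*m^2 + 315*m + 320) + 84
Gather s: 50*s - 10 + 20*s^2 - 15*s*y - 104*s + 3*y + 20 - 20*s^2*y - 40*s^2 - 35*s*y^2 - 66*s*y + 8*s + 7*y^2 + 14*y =s^2*(-20*y - 20) + s*(-35*y^2 - 81*y - 46) + 7*y^2 + 17*y + 10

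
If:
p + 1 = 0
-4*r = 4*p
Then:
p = -1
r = 1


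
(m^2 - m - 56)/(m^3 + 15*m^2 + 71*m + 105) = (m - 8)/(m^2 + 8*m + 15)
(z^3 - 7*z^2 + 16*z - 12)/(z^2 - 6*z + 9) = (z^2 - 4*z + 4)/(z - 3)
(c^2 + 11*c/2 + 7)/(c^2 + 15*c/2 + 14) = (c + 2)/(c + 4)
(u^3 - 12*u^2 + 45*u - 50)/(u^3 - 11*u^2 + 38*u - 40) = (u - 5)/(u - 4)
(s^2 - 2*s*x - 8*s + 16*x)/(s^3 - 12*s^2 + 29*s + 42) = (s^2 - 2*s*x - 8*s + 16*x)/(s^3 - 12*s^2 + 29*s + 42)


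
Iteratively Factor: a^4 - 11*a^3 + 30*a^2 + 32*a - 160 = (a + 2)*(a^3 - 13*a^2 + 56*a - 80) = (a - 4)*(a + 2)*(a^2 - 9*a + 20) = (a - 4)^2*(a + 2)*(a - 5)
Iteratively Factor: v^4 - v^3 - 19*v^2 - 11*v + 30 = (v - 1)*(v^3 - 19*v - 30) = (v - 5)*(v - 1)*(v^2 + 5*v + 6) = (v - 5)*(v - 1)*(v + 3)*(v + 2)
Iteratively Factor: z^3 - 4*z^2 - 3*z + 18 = (z - 3)*(z^2 - z - 6) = (z - 3)*(z + 2)*(z - 3)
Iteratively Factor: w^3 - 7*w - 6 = (w - 3)*(w^2 + 3*w + 2) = (w - 3)*(w + 2)*(w + 1)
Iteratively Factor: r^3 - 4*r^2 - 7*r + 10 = (r - 1)*(r^2 - 3*r - 10) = (r - 5)*(r - 1)*(r + 2)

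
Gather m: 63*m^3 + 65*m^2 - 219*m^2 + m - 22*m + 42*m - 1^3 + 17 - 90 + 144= 63*m^3 - 154*m^2 + 21*m + 70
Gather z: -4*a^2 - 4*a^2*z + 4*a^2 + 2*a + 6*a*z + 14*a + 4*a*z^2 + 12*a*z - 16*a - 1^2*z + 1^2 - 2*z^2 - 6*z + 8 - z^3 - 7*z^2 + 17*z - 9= -z^3 + z^2*(4*a - 9) + z*(-4*a^2 + 18*a + 10)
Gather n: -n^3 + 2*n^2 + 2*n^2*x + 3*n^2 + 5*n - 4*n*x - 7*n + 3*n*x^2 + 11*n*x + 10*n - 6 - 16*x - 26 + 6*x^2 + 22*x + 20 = -n^3 + n^2*(2*x + 5) + n*(3*x^2 + 7*x + 8) + 6*x^2 + 6*x - 12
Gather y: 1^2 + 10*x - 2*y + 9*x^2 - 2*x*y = 9*x^2 + 10*x + y*(-2*x - 2) + 1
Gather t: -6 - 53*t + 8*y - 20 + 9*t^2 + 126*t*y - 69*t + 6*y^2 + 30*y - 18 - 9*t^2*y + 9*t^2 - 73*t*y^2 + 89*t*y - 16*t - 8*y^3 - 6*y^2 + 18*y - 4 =t^2*(18 - 9*y) + t*(-73*y^2 + 215*y - 138) - 8*y^3 + 56*y - 48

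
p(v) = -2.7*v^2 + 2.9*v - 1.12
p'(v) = 2.9 - 5.4*v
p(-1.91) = -16.51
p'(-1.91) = 13.21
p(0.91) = -0.72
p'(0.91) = -2.01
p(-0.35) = -2.47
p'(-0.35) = 4.79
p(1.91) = -5.43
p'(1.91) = -7.41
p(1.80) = -4.65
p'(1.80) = -6.82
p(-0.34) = -2.42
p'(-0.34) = 4.74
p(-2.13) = -19.55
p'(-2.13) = 14.40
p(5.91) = -78.29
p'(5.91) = -29.01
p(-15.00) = -652.12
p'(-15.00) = 83.90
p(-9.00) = -245.92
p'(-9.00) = 51.50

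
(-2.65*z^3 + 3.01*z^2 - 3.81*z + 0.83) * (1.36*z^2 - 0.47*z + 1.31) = -3.604*z^5 + 5.3391*z^4 - 10.0678*z^3 + 6.8626*z^2 - 5.3812*z + 1.0873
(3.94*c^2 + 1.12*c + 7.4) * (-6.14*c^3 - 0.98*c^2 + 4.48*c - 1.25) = -24.1916*c^5 - 10.738*c^4 - 28.8824*c^3 - 7.1594*c^2 + 31.752*c - 9.25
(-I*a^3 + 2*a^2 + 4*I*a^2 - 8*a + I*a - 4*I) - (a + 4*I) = -I*a^3 + 2*a^2 + 4*I*a^2 - 9*a + I*a - 8*I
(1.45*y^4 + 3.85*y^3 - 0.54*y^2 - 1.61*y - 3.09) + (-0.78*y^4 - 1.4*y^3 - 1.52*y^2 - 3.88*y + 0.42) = 0.67*y^4 + 2.45*y^3 - 2.06*y^2 - 5.49*y - 2.67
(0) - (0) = 0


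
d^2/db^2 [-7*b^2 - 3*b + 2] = -14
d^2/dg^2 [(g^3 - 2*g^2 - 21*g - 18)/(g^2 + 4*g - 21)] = 48*(g^3 - 18*g^2 - 9*g - 138)/(g^6 + 12*g^5 - 15*g^4 - 440*g^3 + 315*g^2 + 5292*g - 9261)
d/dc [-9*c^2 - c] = -18*c - 1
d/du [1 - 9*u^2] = -18*u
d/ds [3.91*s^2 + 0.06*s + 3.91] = 7.82*s + 0.06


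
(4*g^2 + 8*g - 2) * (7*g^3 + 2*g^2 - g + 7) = 28*g^5 + 64*g^4 - 2*g^3 + 16*g^2 + 58*g - 14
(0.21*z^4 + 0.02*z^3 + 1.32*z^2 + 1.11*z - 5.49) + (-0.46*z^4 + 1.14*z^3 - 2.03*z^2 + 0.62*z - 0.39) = -0.25*z^4 + 1.16*z^3 - 0.71*z^2 + 1.73*z - 5.88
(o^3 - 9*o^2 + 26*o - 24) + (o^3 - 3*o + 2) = 2*o^3 - 9*o^2 + 23*o - 22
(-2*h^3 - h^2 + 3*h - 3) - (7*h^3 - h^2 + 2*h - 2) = -9*h^3 + h - 1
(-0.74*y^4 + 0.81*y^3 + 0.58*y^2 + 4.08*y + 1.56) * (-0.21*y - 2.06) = 0.1554*y^5 + 1.3543*y^4 - 1.7904*y^3 - 2.0516*y^2 - 8.7324*y - 3.2136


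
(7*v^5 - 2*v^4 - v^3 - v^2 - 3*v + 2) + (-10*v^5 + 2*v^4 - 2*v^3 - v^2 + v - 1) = -3*v^5 - 3*v^3 - 2*v^2 - 2*v + 1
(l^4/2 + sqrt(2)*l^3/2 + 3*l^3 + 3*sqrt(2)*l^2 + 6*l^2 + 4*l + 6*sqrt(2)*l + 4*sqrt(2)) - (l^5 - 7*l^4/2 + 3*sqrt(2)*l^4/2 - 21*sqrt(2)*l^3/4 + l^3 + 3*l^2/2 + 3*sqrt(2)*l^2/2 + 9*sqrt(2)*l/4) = -l^5 - 3*sqrt(2)*l^4/2 + 4*l^4 + 2*l^3 + 23*sqrt(2)*l^3/4 + 3*sqrt(2)*l^2/2 + 9*l^2/2 + 4*l + 15*sqrt(2)*l/4 + 4*sqrt(2)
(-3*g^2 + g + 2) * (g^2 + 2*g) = -3*g^4 - 5*g^3 + 4*g^2 + 4*g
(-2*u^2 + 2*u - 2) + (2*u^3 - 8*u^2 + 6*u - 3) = 2*u^3 - 10*u^2 + 8*u - 5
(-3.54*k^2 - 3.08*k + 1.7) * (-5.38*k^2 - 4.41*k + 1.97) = 19.0452*k^4 + 32.1818*k^3 - 2.537*k^2 - 13.5646*k + 3.349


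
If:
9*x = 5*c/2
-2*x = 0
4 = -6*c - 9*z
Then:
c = 0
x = 0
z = -4/9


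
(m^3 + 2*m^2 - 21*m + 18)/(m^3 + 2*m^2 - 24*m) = (m^2 - 4*m + 3)/(m*(m - 4))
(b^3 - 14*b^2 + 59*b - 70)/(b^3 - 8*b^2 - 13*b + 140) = (b - 2)/(b + 4)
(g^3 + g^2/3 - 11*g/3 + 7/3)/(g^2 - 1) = (3*g^2 + 4*g - 7)/(3*(g + 1))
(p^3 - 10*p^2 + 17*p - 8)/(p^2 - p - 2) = (-p^3 + 10*p^2 - 17*p + 8)/(-p^2 + p + 2)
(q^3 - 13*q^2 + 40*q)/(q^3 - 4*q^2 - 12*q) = (-q^2 + 13*q - 40)/(-q^2 + 4*q + 12)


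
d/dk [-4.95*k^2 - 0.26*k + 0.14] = -9.9*k - 0.26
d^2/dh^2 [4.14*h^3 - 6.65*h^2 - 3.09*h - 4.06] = 24.84*h - 13.3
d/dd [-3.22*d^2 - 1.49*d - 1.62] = -6.44*d - 1.49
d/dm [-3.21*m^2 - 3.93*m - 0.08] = -6.42*m - 3.93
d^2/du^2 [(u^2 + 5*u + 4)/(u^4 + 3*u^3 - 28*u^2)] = 2*(3*u^6 + 39*u^5 + 197*u^4 - 105*u^3 - 2052*u^2 + 1232*u + 9408)/(u^4*(u^6 + 9*u^5 - 57*u^4 - 477*u^3 + 1596*u^2 + 7056*u - 21952))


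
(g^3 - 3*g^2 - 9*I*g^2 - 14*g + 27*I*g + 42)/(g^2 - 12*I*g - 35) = (g^2 - g*(3 + 2*I) + 6*I)/(g - 5*I)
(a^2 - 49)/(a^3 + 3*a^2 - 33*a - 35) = (a - 7)/(a^2 - 4*a - 5)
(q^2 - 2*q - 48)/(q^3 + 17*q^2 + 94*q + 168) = (q - 8)/(q^2 + 11*q + 28)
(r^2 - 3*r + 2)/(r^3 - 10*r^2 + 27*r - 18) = (r - 2)/(r^2 - 9*r + 18)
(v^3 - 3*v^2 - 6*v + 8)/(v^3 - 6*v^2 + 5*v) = (v^2 - 2*v - 8)/(v*(v - 5))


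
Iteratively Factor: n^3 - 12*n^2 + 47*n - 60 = (n - 4)*(n^2 - 8*n + 15) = (n - 4)*(n - 3)*(n - 5)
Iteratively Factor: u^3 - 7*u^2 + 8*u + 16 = (u - 4)*(u^2 - 3*u - 4) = (u - 4)*(u + 1)*(u - 4)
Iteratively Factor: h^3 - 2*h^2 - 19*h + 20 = (h + 4)*(h^2 - 6*h + 5) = (h - 5)*(h + 4)*(h - 1)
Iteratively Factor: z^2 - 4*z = (z - 4)*(z)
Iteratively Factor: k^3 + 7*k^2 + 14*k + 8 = (k + 4)*(k^2 + 3*k + 2) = (k + 1)*(k + 4)*(k + 2)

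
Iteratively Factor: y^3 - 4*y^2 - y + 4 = (y - 4)*(y^2 - 1) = (y - 4)*(y - 1)*(y + 1)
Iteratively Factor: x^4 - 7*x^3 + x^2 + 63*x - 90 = (x - 3)*(x^3 - 4*x^2 - 11*x + 30) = (x - 3)*(x + 3)*(x^2 - 7*x + 10) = (x - 5)*(x - 3)*(x + 3)*(x - 2)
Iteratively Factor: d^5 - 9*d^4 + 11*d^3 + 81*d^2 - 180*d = (d - 5)*(d^4 - 4*d^3 - 9*d^2 + 36*d) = (d - 5)*(d + 3)*(d^3 - 7*d^2 + 12*d) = (d - 5)*(d - 3)*(d + 3)*(d^2 - 4*d) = (d - 5)*(d - 4)*(d - 3)*(d + 3)*(d)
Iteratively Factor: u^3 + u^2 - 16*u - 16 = (u + 4)*(u^2 - 3*u - 4) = (u + 1)*(u + 4)*(u - 4)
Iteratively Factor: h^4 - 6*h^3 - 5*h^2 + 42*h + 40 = (h - 4)*(h^3 - 2*h^2 - 13*h - 10) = (h - 5)*(h - 4)*(h^2 + 3*h + 2) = (h - 5)*(h - 4)*(h + 2)*(h + 1)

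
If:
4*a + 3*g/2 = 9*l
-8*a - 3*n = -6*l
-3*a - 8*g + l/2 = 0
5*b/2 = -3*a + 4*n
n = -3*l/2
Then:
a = 0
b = 0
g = 0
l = 0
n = 0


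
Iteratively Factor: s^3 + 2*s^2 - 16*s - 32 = (s + 4)*(s^2 - 2*s - 8) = (s - 4)*(s + 4)*(s + 2)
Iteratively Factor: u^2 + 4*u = (u + 4)*(u)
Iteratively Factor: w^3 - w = (w + 1)*(w^2 - w) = (w - 1)*(w + 1)*(w)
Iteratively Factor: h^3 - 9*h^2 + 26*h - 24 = (h - 4)*(h^2 - 5*h + 6) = (h - 4)*(h - 3)*(h - 2)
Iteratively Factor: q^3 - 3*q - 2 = (q - 2)*(q^2 + 2*q + 1) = (q - 2)*(q + 1)*(q + 1)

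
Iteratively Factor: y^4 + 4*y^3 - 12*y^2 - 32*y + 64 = (y - 2)*(y^3 + 6*y^2 - 32) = (y - 2)^2*(y^2 + 8*y + 16) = (y - 2)^2*(y + 4)*(y + 4)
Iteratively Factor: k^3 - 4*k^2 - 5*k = (k)*(k^2 - 4*k - 5) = k*(k + 1)*(k - 5)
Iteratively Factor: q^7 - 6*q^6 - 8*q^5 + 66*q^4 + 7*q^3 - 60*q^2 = (q - 4)*(q^6 - 2*q^5 - 16*q^4 + 2*q^3 + 15*q^2) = (q - 4)*(q + 1)*(q^5 - 3*q^4 - 13*q^3 + 15*q^2) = q*(q - 4)*(q + 1)*(q^4 - 3*q^3 - 13*q^2 + 15*q) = q*(q - 4)*(q + 1)*(q + 3)*(q^3 - 6*q^2 + 5*q) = q*(q - 4)*(q - 1)*(q + 1)*(q + 3)*(q^2 - 5*q) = q*(q - 5)*(q - 4)*(q - 1)*(q + 1)*(q + 3)*(q)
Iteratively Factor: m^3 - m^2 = (m)*(m^2 - m) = m*(m - 1)*(m)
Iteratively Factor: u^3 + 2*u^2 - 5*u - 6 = (u + 1)*(u^2 + u - 6) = (u + 1)*(u + 3)*(u - 2)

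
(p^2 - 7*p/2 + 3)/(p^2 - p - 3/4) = 2*(p - 2)/(2*p + 1)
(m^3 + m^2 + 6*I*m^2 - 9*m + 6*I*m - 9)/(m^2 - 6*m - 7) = (m^2 + 6*I*m - 9)/(m - 7)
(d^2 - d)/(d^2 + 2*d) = (d - 1)/(d + 2)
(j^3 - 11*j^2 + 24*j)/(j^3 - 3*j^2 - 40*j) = (j - 3)/(j + 5)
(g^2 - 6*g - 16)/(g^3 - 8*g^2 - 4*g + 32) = 1/(g - 2)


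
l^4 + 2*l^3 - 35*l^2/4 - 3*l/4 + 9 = (l - 3/2)^2*(l + 1)*(l + 4)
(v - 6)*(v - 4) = v^2 - 10*v + 24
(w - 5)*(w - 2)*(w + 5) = w^3 - 2*w^2 - 25*w + 50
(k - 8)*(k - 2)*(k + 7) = k^3 - 3*k^2 - 54*k + 112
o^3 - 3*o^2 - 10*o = o*(o - 5)*(o + 2)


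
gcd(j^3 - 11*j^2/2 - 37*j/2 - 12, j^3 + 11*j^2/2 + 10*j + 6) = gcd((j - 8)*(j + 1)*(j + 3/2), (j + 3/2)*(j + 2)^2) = j + 3/2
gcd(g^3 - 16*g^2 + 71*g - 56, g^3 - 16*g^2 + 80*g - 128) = g - 8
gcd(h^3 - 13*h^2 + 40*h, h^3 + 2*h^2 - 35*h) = h^2 - 5*h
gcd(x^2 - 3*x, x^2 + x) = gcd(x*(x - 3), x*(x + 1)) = x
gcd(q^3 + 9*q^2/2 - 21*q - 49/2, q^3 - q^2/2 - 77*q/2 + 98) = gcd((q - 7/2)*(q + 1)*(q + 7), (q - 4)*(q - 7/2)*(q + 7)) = q^2 + 7*q/2 - 49/2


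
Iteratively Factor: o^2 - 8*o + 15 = (o - 5)*(o - 3)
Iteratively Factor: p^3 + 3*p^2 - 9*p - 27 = (p + 3)*(p^2 - 9) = (p - 3)*(p + 3)*(p + 3)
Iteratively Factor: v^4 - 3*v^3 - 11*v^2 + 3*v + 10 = (v + 2)*(v^3 - 5*v^2 - v + 5) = (v - 5)*(v + 2)*(v^2 - 1) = (v - 5)*(v + 1)*(v + 2)*(v - 1)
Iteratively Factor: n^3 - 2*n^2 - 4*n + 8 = (n - 2)*(n^2 - 4) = (n - 2)^2*(n + 2)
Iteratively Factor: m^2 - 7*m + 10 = (m - 2)*(m - 5)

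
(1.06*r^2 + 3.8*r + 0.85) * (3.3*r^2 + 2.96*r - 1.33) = 3.498*r^4 + 15.6776*r^3 + 12.6432*r^2 - 2.538*r - 1.1305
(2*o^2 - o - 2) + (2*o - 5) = 2*o^2 + o - 7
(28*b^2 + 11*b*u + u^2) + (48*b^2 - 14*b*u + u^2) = 76*b^2 - 3*b*u + 2*u^2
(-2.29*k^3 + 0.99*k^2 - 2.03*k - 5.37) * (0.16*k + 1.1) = -0.3664*k^4 - 2.3606*k^3 + 0.7642*k^2 - 3.0922*k - 5.907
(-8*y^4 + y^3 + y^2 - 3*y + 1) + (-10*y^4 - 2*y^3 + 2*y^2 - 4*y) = -18*y^4 - y^3 + 3*y^2 - 7*y + 1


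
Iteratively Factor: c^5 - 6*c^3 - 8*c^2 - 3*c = (c + 1)*(c^4 - c^3 - 5*c^2 - 3*c) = (c + 1)^2*(c^3 - 2*c^2 - 3*c) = (c - 3)*(c + 1)^2*(c^2 + c) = c*(c - 3)*(c + 1)^2*(c + 1)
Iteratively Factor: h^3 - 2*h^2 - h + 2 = (h + 1)*(h^2 - 3*h + 2) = (h - 1)*(h + 1)*(h - 2)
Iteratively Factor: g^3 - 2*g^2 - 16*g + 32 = (g - 2)*(g^2 - 16) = (g - 4)*(g - 2)*(g + 4)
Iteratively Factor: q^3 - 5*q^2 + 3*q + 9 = (q - 3)*(q^2 - 2*q - 3) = (q - 3)^2*(q + 1)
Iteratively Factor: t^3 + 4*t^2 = (t)*(t^2 + 4*t) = t*(t + 4)*(t)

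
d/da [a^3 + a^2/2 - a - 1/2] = 3*a^2 + a - 1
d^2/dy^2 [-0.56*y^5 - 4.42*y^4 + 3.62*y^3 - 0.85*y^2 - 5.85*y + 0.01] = -11.2*y^3 - 53.04*y^2 + 21.72*y - 1.7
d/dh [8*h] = 8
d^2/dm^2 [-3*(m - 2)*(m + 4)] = -6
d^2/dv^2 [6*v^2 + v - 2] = 12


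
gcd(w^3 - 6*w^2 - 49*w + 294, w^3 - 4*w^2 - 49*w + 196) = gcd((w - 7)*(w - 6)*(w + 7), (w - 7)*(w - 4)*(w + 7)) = w^2 - 49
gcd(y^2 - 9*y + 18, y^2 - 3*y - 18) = y - 6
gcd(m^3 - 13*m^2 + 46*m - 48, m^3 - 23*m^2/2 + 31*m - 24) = m^2 - 10*m + 16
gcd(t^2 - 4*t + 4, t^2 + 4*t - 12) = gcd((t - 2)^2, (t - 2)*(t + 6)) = t - 2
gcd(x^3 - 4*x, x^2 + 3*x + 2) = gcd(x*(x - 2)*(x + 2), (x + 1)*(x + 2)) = x + 2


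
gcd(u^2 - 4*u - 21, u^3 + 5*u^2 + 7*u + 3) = u + 3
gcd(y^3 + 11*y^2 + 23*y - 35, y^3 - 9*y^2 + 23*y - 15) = y - 1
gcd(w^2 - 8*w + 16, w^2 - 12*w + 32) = w - 4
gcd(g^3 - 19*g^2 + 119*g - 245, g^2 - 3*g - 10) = g - 5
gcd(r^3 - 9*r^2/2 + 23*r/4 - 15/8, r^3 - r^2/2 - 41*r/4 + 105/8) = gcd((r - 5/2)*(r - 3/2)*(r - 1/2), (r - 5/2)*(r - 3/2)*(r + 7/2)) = r^2 - 4*r + 15/4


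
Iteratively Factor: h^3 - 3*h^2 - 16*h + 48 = (h - 3)*(h^2 - 16) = (h - 4)*(h - 3)*(h + 4)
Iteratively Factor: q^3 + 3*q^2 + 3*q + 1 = (q + 1)*(q^2 + 2*q + 1) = (q + 1)^2*(q + 1)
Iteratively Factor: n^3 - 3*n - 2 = (n + 1)*(n^2 - n - 2) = (n - 2)*(n + 1)*(n + 1)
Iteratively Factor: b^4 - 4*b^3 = (b)*(b^3 - 4*b^2) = b*(b - 4)*(b^2) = b^2*(b - 4)*(b)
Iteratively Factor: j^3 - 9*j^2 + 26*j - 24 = (j - 4)*(j^2 - 5*j + 6) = (j - 4)*(j - 3)*(j - 2)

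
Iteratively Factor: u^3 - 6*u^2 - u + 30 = (u - 3)*(u^2 - 3*u - 10) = (u - 3)*(u + 2)*(u - 5)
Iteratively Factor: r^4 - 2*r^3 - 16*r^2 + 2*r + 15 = (r + 3)*(r^3 - 5*r^2 - r + 5) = (r + 1)*(r + 3)*(r^2 - 6*r + 5) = (r - 5)*(r + 1)*(r + 3)*(r - 1)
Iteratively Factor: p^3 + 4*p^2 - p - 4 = (p + 1)*(p^2 + 3*p - 4) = (p + 1)*(p + 4)*(p - 1)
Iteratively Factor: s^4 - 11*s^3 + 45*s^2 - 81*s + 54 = (s - 3)*(s^3 - 8*s^2 + 21*s - 18) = (s - 3)*(s - 2)*(s^2 - 6*s + 9) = (s - 3)^2*(s - 2)*(s - 3)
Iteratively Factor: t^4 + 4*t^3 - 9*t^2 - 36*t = (t + 4)*(t^3 - 9*t) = (t - 3)*(t + 4)*(t^2 + 3*t) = (t - 3)*(t + 3)*(t + 4)*(t)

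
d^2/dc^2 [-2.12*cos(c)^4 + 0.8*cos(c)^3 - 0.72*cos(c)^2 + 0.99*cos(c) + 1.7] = 33.92*cos(c)^4 - 7.2*cos(c)^3 - 22.56*cos(c)^2 + 3.81*cos(c) - 1.44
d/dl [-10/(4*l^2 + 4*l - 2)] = 10*(2*l + 1)/(2*l^2 + 2*l - 1)^2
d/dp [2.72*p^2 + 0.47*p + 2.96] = 5.44*p + 0.47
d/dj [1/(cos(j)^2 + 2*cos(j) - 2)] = 2*(cos(j) + 1)*sin(j)/(cos(j)^2 + 2*cos(j) - 2)^2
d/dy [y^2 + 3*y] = 2*y + 3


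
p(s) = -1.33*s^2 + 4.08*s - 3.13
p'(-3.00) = 12.06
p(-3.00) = -27.34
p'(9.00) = -19.86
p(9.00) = -74.14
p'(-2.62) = 11.05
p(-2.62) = -22.95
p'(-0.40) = 5.14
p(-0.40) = -4.97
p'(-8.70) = 27.22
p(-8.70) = -139.29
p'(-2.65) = 11.13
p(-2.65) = -23.28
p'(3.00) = -3.90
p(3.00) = -2.86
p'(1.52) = 0.04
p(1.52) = -0.00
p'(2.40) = -2.30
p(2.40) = -1.00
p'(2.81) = -3.39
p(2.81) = -2.17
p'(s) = 4.08 - 2.66*s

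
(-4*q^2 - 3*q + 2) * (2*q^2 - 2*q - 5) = -8*q^4 + 2*q^3 + 30*q^2 + 11*q - 10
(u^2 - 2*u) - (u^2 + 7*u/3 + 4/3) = -13*u/3 - 4/3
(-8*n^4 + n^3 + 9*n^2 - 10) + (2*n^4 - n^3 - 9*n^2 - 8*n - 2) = -6*n^4 - 8*n - 12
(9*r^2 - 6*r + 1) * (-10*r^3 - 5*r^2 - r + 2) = -90*r^5 + 15*r^4 + 11*r^3 + 19*r^2 - 13*r + 2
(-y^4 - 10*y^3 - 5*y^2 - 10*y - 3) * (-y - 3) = y^5 + 13*y^4 + 35*y^3 + 25*y^2 + 33*y + 9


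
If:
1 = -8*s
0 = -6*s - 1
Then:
No Solution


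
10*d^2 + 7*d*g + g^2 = (2*d + g)*(5*d + g)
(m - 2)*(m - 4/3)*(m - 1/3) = m^3 - 11*m^2/3 + 34*m/9 - 8/9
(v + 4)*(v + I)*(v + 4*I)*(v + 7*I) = v^4 + 4*v^3 + 12*I*v^3 - 39*v^2 + 48*I*v^2 - 156*v - 28*I*v - 112*I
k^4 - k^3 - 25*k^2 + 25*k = k*(k - 5)*(k - 1)*(k + 5)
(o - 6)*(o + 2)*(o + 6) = o^3 + 2*o^2 - 36*o - 72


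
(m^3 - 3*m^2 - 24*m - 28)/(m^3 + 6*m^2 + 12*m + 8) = (m - 7)/(m + 2)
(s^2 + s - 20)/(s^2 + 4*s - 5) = (s - 4)/(s - 1)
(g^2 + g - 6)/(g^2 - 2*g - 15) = (g - 2)/(g - 5)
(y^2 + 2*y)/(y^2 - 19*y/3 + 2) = 3*y*(y + 2)/(3*y^2 - 19*y + 6)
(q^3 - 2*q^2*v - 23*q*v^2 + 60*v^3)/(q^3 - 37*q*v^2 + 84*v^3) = (q + 5*v)/(q + 7*v)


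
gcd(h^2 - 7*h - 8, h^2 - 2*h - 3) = h + 1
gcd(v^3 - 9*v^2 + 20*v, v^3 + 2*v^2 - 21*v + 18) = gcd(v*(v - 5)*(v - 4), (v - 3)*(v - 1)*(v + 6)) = 1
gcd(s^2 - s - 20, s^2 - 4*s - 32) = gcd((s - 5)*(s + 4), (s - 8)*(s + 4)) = s + 4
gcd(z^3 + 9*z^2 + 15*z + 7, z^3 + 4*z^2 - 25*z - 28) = z^2 + 8*z + 7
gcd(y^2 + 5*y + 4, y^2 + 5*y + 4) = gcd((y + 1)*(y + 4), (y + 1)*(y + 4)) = y^2 + 5*y + 4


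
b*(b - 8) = b^2 - 8*b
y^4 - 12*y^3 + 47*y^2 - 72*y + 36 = (y - 6)*(y - 3)*(y - 2)*(y - 1)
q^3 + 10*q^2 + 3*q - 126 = (q - 3)*(q + 6)*(q + 7)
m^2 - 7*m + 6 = (m - 6)*(m - 1)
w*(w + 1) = w^2 + w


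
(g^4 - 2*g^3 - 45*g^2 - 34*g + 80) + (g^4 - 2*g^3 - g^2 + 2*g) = 2*g^4 - 4*g^3 - 46*g^2 - 32*g + 80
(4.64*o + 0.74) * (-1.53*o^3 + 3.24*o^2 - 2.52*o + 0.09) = -7.0992*o^4 + 13.9014*o^3 - 9.2952*o^2 - 1.4472*o + 0.0666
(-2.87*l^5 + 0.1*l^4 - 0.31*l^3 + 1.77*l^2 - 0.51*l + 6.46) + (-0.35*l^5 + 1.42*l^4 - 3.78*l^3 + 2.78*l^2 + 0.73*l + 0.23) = -3.22*l^5 + 1.52*l^4 - 4.09*l^3 + 4.55*l^2 + 0.22*l + 6.69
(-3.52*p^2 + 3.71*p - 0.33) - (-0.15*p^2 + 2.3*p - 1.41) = -3.37*p^2 + 1.41*p + 1.08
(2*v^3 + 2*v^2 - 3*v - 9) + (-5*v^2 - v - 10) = 2*v^3 - 3*v^2 - 4*v - 19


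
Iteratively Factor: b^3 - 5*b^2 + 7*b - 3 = (b - 1)*(b^2 - 4*b + 3) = (b - 1)^2*(b - 3)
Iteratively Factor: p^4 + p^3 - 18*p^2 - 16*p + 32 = (p + 4)*(p^3 - 3*p^2 - 6*p + 8) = (p + 2)*(p + 4)*(p^2 - 5*p + 4) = (p - 4)*(p + 2)*(p + 4)*(p - 1)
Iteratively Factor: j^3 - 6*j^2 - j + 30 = (j + 2)*(j^2 - 8*j + 15) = (j - 3)*(j + 2)*(j - 5)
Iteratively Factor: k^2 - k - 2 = (k + 1)*(k - 2)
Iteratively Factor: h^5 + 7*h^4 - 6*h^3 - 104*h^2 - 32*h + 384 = (h - 3)*(h^4 + 10*h^3 + 24*h^2 - 32*h - 128) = (h - 3)*(h + 4)*(h^3 + 6*h^2 - 32) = (h - 3)*(h - 2)*(h + 4)*(h^2 + 8*h + 16) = (h - 3)*(h - 2)*(h + 4)^2*(h + 4)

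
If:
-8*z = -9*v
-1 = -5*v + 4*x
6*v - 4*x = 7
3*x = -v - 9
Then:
No Solution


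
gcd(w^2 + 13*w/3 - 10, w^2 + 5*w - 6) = w + 6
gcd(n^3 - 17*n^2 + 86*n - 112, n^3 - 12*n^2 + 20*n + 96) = n - 8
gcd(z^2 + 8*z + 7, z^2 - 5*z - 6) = z + 1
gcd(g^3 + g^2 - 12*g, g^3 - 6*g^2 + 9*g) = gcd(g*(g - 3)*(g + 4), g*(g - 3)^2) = g^2 - 3*g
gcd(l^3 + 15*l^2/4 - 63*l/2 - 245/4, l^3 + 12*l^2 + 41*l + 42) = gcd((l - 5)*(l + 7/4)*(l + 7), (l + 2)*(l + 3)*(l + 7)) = l + 7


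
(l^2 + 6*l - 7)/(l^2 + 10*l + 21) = (l - 1)/(l + 3)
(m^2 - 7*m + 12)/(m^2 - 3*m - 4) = (m - 3)/(m + 1)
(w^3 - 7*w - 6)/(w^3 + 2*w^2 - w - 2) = (w - 3)/(w - 1)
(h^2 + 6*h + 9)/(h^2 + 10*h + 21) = (h + 3)/(h + 7)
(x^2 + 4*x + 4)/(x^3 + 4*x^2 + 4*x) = 1/x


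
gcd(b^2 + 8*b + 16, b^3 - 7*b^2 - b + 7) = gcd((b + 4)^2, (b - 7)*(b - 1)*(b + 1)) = 1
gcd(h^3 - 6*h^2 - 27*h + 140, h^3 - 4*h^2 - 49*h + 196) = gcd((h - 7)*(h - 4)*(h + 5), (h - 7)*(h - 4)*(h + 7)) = h^2 - 11*h + 28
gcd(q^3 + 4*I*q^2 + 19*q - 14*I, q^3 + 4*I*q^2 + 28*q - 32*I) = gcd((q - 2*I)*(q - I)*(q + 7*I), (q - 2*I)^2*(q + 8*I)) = q - 2*I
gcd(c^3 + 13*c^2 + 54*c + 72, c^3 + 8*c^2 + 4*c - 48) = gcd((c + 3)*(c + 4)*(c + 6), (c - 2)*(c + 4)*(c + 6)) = c^2 + 10*c + 24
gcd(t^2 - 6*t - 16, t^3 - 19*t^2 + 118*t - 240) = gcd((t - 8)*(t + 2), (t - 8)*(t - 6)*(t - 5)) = t - 8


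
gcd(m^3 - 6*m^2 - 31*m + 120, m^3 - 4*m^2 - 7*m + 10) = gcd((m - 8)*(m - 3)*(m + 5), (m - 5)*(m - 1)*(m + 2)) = 1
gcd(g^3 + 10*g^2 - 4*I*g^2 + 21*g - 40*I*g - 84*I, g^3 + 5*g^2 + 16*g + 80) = g - 4*I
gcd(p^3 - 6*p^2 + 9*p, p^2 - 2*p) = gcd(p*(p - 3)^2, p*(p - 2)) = p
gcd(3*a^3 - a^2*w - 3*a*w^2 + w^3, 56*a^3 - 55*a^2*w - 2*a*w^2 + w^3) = -a + w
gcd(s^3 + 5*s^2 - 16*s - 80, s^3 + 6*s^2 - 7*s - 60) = s^2 + 9*s + 20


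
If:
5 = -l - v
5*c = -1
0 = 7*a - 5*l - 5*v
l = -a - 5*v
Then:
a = -25/7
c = -1/5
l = -50/7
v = 15/7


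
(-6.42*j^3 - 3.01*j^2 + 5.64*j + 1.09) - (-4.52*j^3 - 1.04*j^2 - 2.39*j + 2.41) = -1.9*j^3 - 1.97*j^2 + 8.03*j - 1.32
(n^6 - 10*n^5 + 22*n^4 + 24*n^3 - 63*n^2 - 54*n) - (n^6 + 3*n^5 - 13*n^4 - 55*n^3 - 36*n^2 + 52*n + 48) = -13*n^5 + 35*n^4 + 79*n^3 - 27*n^2 - 106*n - 48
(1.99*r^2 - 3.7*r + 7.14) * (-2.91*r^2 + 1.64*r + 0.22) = -5.7909*r^4 + 14.0306*r^3 - 26.4076*r^2 + 10.8956*r + 1.5708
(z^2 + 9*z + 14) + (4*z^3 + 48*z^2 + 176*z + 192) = 4*z^3 + 49*z^2 + 185*z + 206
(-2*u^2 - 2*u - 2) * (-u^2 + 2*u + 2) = 2*u^4 - 2*u^3 - 6*u^2 - 8*u - 4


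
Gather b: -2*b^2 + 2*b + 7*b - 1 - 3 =-2*b^2 + 9*b - 4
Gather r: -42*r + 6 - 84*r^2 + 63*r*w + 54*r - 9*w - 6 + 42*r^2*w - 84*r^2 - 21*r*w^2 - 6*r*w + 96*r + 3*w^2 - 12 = r^2*(42*w - 168) + r*(-21*w^2 + 57*w + 108) + 3*w^2 - 9*w - 12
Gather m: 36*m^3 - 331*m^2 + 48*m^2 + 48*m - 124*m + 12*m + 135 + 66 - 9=36*m^3 - 283*m^2 - 64*m + 192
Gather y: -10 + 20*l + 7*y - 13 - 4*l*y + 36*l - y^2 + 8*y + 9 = 56*l - y^2 + y*(15 - 4*l) - 14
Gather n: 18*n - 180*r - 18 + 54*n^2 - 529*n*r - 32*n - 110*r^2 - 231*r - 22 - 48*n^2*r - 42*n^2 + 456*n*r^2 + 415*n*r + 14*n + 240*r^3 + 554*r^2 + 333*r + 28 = n^2*(12 - 48*r) + n*(456*r^2 - 114*r) + 240*r^3 + 444*r^2 - 78*r - 12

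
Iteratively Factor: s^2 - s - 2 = (s - 2)*(s + 1)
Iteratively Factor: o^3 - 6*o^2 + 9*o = (o - 3)*(o^2 - 3*o) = o*(o - 3)*(o - 3)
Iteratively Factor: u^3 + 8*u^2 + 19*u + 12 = (u + 3)*(u^2 + 5*u + 4) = (u + 3)*(u + 4)*(u + 1)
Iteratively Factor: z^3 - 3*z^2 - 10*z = (z + 2)*(z^2 - 5*z) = (z - 5)*(z + 2)*(z)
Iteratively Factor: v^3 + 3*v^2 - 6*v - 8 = (v + 4)*(v^2 - v - 2) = (v - 2)*(v + 4)*(v + 1)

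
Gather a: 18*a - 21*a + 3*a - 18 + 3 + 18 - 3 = 0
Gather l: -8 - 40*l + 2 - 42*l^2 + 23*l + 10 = -42*l^2 - 17*l + 4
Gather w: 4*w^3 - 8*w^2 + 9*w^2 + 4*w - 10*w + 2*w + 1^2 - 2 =4*w^3 + w^2 - 4*w - 1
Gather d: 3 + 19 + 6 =28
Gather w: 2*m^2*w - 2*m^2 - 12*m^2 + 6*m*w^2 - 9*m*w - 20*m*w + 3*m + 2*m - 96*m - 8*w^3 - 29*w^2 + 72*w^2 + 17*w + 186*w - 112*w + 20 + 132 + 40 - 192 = -14*m^2 - 91*m - 8*w^3 + w^2*(6*m + 43) + w*(2*m^2 - 29*m + 91)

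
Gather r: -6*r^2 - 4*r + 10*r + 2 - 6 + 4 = -6*r^2 + 6*r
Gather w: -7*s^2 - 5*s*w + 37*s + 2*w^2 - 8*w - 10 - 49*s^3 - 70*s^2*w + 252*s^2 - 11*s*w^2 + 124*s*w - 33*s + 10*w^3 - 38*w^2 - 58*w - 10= -49*s^3 + 245*s^2 + 4*s + 10*w^3 + w^2*(-11*s - 36) + w*(-70*s^2 + 119*s - 66) - 20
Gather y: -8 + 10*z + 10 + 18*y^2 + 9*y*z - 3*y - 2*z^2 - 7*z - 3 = 18*y^2 + y*(9*z - 3) - 2*z^2 + 3*z - 1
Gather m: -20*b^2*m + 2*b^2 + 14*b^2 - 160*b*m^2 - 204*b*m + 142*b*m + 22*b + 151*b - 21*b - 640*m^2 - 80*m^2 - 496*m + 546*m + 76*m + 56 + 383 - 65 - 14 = 16*b^2 + 152*b + m^2*(-160*b - 720) + m*(-20*b^2 - 62*b + 126) + 360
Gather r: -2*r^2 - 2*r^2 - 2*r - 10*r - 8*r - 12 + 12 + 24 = -4*r^2 - 20*r + 24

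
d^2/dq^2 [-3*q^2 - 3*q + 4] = -6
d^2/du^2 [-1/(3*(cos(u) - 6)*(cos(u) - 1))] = (4*sin(u)^4 - 27*sin(u)^2 + 273*cos(u)/4 - 21*cos(3*u)/4 - 63)/(3*(cos(u) - 6)^3*(cos(u) - 1)^3)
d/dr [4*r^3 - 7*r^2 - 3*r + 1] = 12*r^2 - 14*r - 3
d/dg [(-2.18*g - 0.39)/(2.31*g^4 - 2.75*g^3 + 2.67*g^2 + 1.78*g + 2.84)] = (15.1074*g^4 - 8.3864*g^3 + 2.6031*g^2 + 2.0826*g - 5.497)/(5.3361*g^8 - 12.705*g^7 + 19.8979*g^6 - 6.4614*g^5 + 10.4597*g^4 - 6.1148*g^3 + 18.334*g^2 + 10.1104*g + 8.0656)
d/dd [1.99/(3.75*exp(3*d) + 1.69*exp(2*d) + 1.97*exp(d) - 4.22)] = (-22.3875*exp(2*d) - 6.7262*exp(d) - 3.9203)*exp(d)/(3.75*exp(3*d) + 1.69*exp(2*d) + 1.97*exp(d) - 4.22)^2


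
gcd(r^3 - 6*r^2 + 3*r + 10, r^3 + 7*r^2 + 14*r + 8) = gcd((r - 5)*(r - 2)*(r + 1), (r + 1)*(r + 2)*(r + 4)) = r + 1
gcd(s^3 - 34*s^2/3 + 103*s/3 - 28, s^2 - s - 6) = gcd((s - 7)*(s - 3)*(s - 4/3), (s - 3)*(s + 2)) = s - 3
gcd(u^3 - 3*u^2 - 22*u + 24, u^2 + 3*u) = 1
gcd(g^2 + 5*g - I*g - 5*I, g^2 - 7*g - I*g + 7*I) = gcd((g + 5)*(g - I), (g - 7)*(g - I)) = g - I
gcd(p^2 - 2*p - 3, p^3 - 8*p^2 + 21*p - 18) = p - 3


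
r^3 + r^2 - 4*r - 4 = (r - 2)*(r + 1)*(r + 2)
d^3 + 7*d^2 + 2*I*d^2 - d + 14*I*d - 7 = (d + 7)*(d + I)^2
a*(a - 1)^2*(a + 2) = a^4 - 3*a^2 + 2*a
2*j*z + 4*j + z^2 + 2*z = (2*j + z)*(z + 2)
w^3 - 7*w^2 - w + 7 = (w - 7)*(w - 1)*(w + 1)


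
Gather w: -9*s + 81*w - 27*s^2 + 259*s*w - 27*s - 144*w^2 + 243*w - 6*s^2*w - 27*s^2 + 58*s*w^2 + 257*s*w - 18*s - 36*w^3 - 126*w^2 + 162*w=-54*s^2 - 54*s - 36*w^3 + w^2*(58*s - 270) + w*(-6*s^2 + 516*s + 486)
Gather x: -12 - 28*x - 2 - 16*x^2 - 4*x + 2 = -16*x^2 - 32*x - 12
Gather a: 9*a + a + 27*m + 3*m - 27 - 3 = 10*a + 30*m - 30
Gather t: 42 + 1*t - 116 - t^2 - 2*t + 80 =-t^2 - t + 6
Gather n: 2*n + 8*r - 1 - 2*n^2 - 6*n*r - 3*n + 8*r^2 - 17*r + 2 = -2*n^2 + n*(-6*r - 1) + 8*r^2 - 9*r + 1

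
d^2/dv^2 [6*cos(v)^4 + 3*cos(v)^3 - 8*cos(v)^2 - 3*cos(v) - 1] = 3*cos(v)/4 - 24*cos(2*v)^2 + 4*cos(2*v) - 27*cos(3*v)/4 + 12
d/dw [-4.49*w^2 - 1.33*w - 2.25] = -8.98*w - 1.33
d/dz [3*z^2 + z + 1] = 6*z + 1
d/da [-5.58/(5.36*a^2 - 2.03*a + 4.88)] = (59.8176*a - 11.3274)/(5.36*a^2 - 2.03*a + 4.88)^2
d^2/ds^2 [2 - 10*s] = 0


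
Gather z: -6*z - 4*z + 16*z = 6*z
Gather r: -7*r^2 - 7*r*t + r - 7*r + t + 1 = -7*r^2 + r*(-7*t - 6) + t + 1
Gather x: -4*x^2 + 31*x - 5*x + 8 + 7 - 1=-4*x^2 + 26*x + 14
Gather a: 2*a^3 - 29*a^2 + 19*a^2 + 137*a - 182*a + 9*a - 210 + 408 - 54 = 2*a^3 - 10*a^2 - 36*a + 144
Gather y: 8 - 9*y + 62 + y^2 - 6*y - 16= y^2 - 15*y + 54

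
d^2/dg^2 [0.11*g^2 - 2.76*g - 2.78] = 0.220000000000000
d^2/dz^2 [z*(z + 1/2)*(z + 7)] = 6*z + 15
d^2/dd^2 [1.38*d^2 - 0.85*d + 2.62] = 2.76000000000000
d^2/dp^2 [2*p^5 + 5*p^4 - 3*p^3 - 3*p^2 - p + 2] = 40*p^3 + 60*p^2 - 18*p - 6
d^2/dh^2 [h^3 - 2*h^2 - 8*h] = 6*h - 4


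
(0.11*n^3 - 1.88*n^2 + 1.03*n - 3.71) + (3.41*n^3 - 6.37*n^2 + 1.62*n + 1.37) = 3.52*n^3 - 8.25*n^2 + 2.65*n - 2.34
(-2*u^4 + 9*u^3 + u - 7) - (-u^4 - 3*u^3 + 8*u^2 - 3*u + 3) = -u^4 + 12*u^3 - 8*u^2 + 4*u - 10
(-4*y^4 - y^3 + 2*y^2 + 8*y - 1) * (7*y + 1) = -28*y^5 - 11*y^4 + 13*y^3 + 58*y^2 + y - 1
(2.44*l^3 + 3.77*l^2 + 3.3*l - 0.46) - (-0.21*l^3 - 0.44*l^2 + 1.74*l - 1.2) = 2.65*l^3 + 4.21*l^2 + 1.56*l + 0.74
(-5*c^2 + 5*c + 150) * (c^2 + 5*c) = -5*c^4 - 20*c^3 + 175*c^2 + 750*c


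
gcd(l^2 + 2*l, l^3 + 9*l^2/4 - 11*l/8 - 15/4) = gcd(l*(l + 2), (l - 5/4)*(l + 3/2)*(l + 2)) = l + 2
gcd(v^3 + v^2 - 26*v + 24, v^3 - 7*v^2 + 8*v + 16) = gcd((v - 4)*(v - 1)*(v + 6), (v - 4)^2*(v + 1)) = v - 4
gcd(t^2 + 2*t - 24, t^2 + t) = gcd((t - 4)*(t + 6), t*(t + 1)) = 1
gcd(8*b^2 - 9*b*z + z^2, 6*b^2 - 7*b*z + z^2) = -b + z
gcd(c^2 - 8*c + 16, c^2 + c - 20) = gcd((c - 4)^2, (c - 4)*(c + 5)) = c - 4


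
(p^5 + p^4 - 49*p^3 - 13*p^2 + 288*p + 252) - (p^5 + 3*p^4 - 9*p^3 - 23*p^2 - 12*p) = -2*p^4 - 40*p^3 + 10*p^2 + 300*p + 252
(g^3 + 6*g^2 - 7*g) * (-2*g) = -2*g^4 - 12*g^3 + 14*g^2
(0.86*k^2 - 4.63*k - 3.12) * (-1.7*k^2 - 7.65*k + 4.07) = -1.462*k^4 + 1.292*k^3 + 44.2237*k^2 + 5.0239*k - 12.6984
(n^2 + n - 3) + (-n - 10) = n^2 - 13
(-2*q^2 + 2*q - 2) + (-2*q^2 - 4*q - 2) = -4*q^2 - 2*q - 4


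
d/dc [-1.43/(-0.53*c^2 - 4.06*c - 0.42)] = (-1.5158*c - 5.8058)/(0.53*c^2 + 4.06*c + 0.42)^2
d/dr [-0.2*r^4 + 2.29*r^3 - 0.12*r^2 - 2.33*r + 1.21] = -0.8*r^3 + 6.87*r^2 - 0.24*r - 2.33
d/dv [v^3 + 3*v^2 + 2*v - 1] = 3*v^2 + 6*v + 2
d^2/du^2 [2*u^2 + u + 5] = 4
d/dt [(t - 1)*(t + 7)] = 2*t + 6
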